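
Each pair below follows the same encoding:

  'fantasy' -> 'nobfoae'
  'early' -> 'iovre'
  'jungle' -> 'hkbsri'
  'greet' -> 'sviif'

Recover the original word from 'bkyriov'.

This is an affine cipher: with a=0,…,z=25, each position x becomes (5x+14) mod 26.
Undoing it on bkyriov: b(1)→21·(1−14)≡13=n; k(10)→21·(10−14)≡20=u; y(24)→21·(24−14)≡2=c; r(17)→21·(17−14)≡11=l; i(8)→21·(8−14)≡4=e; o(14)→21·(14−14)≡0=a; v(21)→21·(21−14)≡17=r (all mod 26).

nuclear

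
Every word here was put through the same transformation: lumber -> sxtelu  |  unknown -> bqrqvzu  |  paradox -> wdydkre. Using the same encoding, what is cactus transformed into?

Shifts by position in lumber: pos 0: l→s (+7), pos 1: u→x (+3), pos 2: m→t (+7), pos 3: b→e (+3) — repeating every 2. It's a Vigenère-style cipher with numeric key [7,3]: position i shifts by key[i mod 2].
On cactus: c+7=j, a+3=d, c+7=j, t+3=w, u+7=b, s+3=v.

jdjwbv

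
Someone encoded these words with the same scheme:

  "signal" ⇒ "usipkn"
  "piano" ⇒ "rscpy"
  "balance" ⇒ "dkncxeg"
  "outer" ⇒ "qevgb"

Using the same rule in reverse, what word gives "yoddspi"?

Shifts by position in signal: pos 0: s→u (+2), pos 1: i→s (+10), pos 2: g→i (+2), pos 3: n→p (+2), pos 4: a→k (+10), pos 5: l→n (+2) — repeating every 3. The shifts repeat in a cycle of length 3: positions 0,1,… shift by +2, +10, +2, then the pattern repeats.
Decoding yoddspi: y−2=w, o−10=e, d−2=b, d−2=b, s−10=i, p−2=n, i−2=g.

webbing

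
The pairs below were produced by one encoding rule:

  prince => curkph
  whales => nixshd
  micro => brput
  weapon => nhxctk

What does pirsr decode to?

chili

p(15)→c(2) and r(17)→u(20) fit y≡9x+23 (mod 26); the inverse of 9 mod 26 is 3. Treating letters as 0–25, the rule is x ↦ 9x + 23 (mod 26).
Decoding pirsr: p(15)→3·(15−23)≡2=c; i(8)→3·(8−23)≡7=h; r(17)→3·(17−23)≡8=i; s(18)→3·(18−23)≡11=l; r(17)→3·(17−23)≡8=i (all mod 26).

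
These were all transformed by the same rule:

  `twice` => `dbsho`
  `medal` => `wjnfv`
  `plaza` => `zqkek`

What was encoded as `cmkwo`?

Shifts by position in twice: pos 0: t→d (+10), pos 1: w→b (+5), pos 2: i→s (+10), pos 3: c→h (+5) — repeating every 2. The shifts repeat in a cycle of length 2: positions 0,1,… shift by +10, +5, then the pattern repeats.
Decoding cmkwo: c−10=s, m−5=h, k−10=a, w−5=r, o−10=e.

share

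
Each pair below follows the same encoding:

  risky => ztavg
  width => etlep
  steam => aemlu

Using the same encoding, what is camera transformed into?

A repeating key of period 2 is used — shifts +8, +11 over and over.
For camera: c+8=k, a+11=l, m+8=u, e+11=p, r+8=z, a+11=l.

klupzl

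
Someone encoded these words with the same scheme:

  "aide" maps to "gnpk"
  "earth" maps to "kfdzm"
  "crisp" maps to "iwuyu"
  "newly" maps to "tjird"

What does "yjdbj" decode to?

serve

It's a Vigenère-style cipher with numeric key [6,5,12]: position i shifts by key[i mod 3].
Decoding yjdbj: y−6=s, j−5=e, d−12=r, b−6=v, j−5=e.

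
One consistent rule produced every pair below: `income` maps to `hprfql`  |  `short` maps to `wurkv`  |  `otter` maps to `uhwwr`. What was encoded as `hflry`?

The output letters match the input read backwards, each shifted +3: income reversed is emocni. The word is reversed, then every letter is shifted forward by 3.
Reversing it on hflry: shift back: h−3=e, f−3=c, l−3=i, r−3=o, y−3=v → eciov; then reverse → voice.

voice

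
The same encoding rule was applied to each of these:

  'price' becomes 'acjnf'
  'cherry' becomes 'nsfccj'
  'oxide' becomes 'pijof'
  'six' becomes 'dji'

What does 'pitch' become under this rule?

The shift depends on letter class: consonant p→a is +11, but vowel i→j is +1. Two shifts are in play — +1 for a/e/i/o/u, +11 for every other letter.
Applying it to pitch: p(cons)+11=a, i(vowel)+1=j, t(cons)+11=e, c(cons)+11=n, h(cons)+11=s.

ajens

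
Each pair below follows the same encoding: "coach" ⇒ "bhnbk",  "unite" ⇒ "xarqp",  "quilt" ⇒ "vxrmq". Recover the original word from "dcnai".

grand

c(2)→b(1) and o(14)→h(7) fit y≡7x+13 (mod 26); the inverse of 7 mod 26 is 15. Each letter's alphabet position (a=0..z=25) is mapped through 7·x+13 mod 26 — an affine cipher.
Reversing it on dcnai: d(3)→15·(3−13)≡6=g; c(2)→15·(2−13)≡17=r; n(13)→15·(13−13)≡0=a; a(0)→15·(0−13)≡13=n; i(8)→15·(8−13)≡3=d (all mod 26).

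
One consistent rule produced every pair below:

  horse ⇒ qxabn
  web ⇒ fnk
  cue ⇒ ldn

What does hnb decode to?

Each letter is shifted forward by 9 in the alphabet (a Caesar shift of +9).
Decoding hnb: h−9=y, n−9=e, b−9=s.

yes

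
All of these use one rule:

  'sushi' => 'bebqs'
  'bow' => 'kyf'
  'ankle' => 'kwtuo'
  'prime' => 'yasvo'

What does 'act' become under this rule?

The shift depends on letter class: consonant s→b is +9, but vowel u→e is +10. The rule splits by letter class: vowels +10, consonants +9.
For act: a(vowel)+10=k, c(cons)+9=l, t(cons)+9=c.

klc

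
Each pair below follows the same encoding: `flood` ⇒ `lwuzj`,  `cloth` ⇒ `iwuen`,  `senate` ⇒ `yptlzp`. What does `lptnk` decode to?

fence

Shifts by position in flood: pos 0: f→l (+6), pos 1: l→w (+11), pos 2: o→u (+6), pos 3: o→z (+11) — repeating every 2. The shifts repeat in a cycle of length 2: positions 0,1,… shift by +6, +11, then the pattern repeats.
Decoding lptnk: l−6=f, p−11=e, t−6=n, n−11=c, k−6=e.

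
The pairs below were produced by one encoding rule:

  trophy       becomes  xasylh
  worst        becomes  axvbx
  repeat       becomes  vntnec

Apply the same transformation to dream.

Shifts by position in trophy: pos 0: t→x (+4), pos 1: r→a (+9), pos 2: o→s (+4), pos 3: p→y (+9) — repeating every 2. The shifts repeat in a cycle of length 2: positions 0,1,… shift by +4, +9, then the pattern repeats.
Applying it to dream: d+4=h, r+9=a, e+4=i, a+9=j, m+4=q.

haijq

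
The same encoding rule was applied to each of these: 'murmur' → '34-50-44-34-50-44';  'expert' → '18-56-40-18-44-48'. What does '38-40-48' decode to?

m(#13)→34 and u(#21)→50: differences scale by 2, so n = 2·pos + 8. With a=1..z=26, the number is 2·pos + 8.
Reversing it on 38-40-48: 38→(38−8)÷2=15=o, 40→(40−8)÷2=16=p, 48→(48−8)÷2=20=t.

opt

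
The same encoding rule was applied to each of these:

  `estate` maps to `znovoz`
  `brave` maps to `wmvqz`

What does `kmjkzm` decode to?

proper

Compare letters: e→z is +21, s→n is +21, t→o is +21 — a constant shift. Every letter moves 21 places later in the alphabet, wrapping around z→a.
Undoing it on kmjkzm: k−21=p, m−21=r, j−21=o, k−21=p, z−21=e, m−21=r.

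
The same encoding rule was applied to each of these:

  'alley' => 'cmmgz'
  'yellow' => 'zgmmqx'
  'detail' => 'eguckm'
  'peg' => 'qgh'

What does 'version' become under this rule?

wgstkqo

The shift depends on letter class: consonant l→m is +1, but vowel a→c is +2. The rule splits by letter class: vowels +2, consonants +1.
Applying it to version: v(cons)+1=w, e(vowel)+2=g, r(cons)+1=s, s(cons)+1=t, i(vowel)+2=k, o(vowel)+2=q, n(cons)+1=o.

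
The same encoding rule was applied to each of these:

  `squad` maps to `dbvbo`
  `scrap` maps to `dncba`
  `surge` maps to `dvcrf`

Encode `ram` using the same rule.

The shift depends on letter class: consonant s→d is +11, but vowel u→v is +1. Vowels shift forward by 1 and consonants shift forward by 11.
For ram: r(cons)+11=c, a(vowel)+1=b, m(cons)+11=x.

cbx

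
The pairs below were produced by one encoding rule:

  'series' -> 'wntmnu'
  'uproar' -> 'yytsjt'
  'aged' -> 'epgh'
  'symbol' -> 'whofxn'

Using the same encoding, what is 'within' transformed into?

arvlrp

Shifts by position in series: pos 0: s→w (+4), pos 1: e→n (+9), pos 2: r→t (+2), pos 3: i→m (+4), pos 4: e→n (+9), pos 5: s→u (+2) — repeating every 3. It's a Vigenère-style cipher with numeric key [4,9,2]: position i shifts by key[i mod 3].
For within: w+4=a, i+9=r, t+2=v, h+4=l, i+9=r, n+2=p.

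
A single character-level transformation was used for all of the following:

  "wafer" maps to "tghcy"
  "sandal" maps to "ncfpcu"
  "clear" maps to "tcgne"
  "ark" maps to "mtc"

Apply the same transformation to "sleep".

The output letters match the input read backwards, each shifted +2: wafer reversed is refaw. Read the word backwards and shift each letter +2.
For sleep: reverse → peels; then shift: p+2=r, e+2=g, e+2=g, l+2=n, s+2=u.

rggnu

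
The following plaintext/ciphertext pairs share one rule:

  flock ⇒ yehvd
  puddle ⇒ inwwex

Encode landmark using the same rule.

Compare letters: f→y is +19, l→e is +19, o→h is +19 — a constant shift. It's a constant shift of +19 (ROT19).
Applying it to landmark: l+19=e, a+19=t, n+19=g, d+19=w, m+19=f, a+19=t, r+19=k, k+19=d.

etgwftkd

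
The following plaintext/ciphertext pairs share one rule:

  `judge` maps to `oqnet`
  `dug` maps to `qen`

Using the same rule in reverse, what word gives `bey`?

The output letters match the input read backwards, each shifted +10: judge reversed is egduj. Two steps: reverse the string, then apply a Caesar shift of +10.
Undoing it on bey: shift back: b−10=r, e−10=u, y−10=o → ruo; then reverse → our.

our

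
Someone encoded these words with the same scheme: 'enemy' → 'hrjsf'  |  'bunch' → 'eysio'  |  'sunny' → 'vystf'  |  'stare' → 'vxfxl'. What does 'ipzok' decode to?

fluid

Letter i (0-indexed) is shifted by i+3, so successive shifts are 3, 4, 5, ….
Decoding ipzok: i−3=f, p−4=l, z−5=u, o−6=i, k−7=d.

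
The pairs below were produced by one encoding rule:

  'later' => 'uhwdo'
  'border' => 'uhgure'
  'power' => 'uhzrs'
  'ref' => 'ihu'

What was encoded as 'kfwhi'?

Two steps: reverse the string, then apply a Caesar shift of +3.
Undoing it on kfwhi: shift back: k−3=h, f−3=c, w−3=t, h−3=e, i−3=f → hctef; then reverse → fetch.

fetch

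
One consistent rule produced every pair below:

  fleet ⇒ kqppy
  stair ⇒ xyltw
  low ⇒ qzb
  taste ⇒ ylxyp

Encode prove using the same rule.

The rule splits by letter class: vowels +11, consonants +5.
For prove: p(cons)+5=u, r(cons)+5=w, o(vowel)+11=z, v(cons)+5=a, e(vowel)+11=p.

uwzap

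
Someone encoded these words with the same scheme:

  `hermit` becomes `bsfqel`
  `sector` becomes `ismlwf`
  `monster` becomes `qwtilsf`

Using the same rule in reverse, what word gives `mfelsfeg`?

criteria

h(7)→b(1) and e(4)→s(18) fit y≡3x+6 (mod 26); the inverse of 3 mod 26 is 9. Treating letters as 0–25, the rule is x ↦ 3x + 6 (mod 26).
Reversing it on mfelsfeg: m(12)→9·(12−6)≡2=c; f(5)→9·(5−6)≡17=r; e(4)→9·(4−6)≡8=i; l(11)→9·(11−6)≡19=t; s(18)→9·(18−6)≡4=e; f(5)→9·(5−6)≡17=r; e(4)→9·(4−6)≡8=i; g(6)→9·(6−6)≡0=a (all mod 26).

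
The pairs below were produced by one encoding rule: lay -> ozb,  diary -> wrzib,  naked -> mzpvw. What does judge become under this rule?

Each letter is replaced by its mirror in the alphabet: a↔z, b↔y, c↔x, and so on (the Atbash cipher).
On judge: j↔q, u↔f, d↔w, g↔t, e↔v.

qfwtv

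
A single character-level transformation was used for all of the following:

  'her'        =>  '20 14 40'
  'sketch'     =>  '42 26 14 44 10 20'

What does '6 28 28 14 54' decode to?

alley

h(#8)→20 and e(#5)→14: differences scale by 2, so n = 2·pos + 4. Each letter becomes 2×(its alphabet position, a=1..z=26) + 4.
Decoding 6 28 28 14 54: 6→(6−4)÷2=1=a, 28→(28−4)÷2=12=l, 28→(28−4)÷2=12=l, 14→(14−4)÷2=5=e, 54→(54−4)÷2=25=y.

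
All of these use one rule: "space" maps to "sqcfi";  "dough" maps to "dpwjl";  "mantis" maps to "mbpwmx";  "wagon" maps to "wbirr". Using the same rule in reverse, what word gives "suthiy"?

In space: s→s is +0, p→q is +1, a→c is +2, c→f is +3 — the shift increases by 1 each position. Letter i (0-indexed) is shifted by i+0, so successive shifts are 0, 1, 2, ….
Decoding suthiy: s−0=s, u−1=t, t−2=r, h−3=e, i−4=e, y−5=t.

street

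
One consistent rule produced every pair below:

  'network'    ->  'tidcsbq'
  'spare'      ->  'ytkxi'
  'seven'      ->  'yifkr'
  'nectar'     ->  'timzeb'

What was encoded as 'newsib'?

hammer

Shifts by position in network: pos 0: n→t (+6), pos 1: e→i (+4), pos 2: t→d (+10), pos 3: w→c (+6), pos 4: o→s (+4), pos 5: r→b (+10) — repeating every 3. It's a Vigenère-style cipher with numeric key [6,4,10]: position i shifts by key[i mod 3].
Reversing it on newsib: n−6=h, e−4=a, w−10=m, s−6=m, i−4=e, b−10=r.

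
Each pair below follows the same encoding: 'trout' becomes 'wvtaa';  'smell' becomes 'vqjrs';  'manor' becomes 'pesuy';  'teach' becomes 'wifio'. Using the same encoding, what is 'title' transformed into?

In trout: t→w is +3, r→v is +4, o→t is +5, u→a is +6 — the shift increases by 1 each position. The shift increases by 1 at each position, starting from +3: 3, 4, 5, ….
On title: t+3=w, i+4=m, t+5=y, l+6=r, e+7=l.

wmyrl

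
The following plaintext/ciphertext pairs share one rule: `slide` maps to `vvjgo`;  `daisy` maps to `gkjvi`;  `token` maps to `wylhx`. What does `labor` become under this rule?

okcrb

A repeating key of period 3 is used — shifts +3, +10, +1 over and over.
On labor: l+3=o, a+10=k, b+1=c, o+3=r, r+10=b.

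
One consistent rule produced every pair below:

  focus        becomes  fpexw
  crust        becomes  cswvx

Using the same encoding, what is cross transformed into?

In focus: f→f is +0, o→p is +1, c→e is +2, u→x is +3 — the shift increases by 1 each position. Letter i (0-indexed) is shifted by i+0, so successive shifts are 0, 1, 2, ….
For cross: c+0=c, r+1=s, o+2=q, s+3=v, s+4=w.

csqvw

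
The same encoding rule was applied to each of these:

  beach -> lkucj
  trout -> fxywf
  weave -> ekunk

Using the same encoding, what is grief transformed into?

b(1)→l(11) and e(4)→k(10) fit y≡17x+20 (mod 26); the inverse of 17 mod 26 is 23. Each letter's alphabet position (a=0..z=25) is mapped through 17·x+20 mod 26 — an affine cipher.
For grief: g(6)→17·6+20≡18=s; r(17)→17·17+20≡23=x; i(8)→17·8+20≡0=a; e(4)→17·4+20≡10=k; f(5)→17·5+20≡1=b (all mod 26).

sxakb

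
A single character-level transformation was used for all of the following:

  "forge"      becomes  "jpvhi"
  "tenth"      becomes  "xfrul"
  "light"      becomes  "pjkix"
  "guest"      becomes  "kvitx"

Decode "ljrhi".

Shifts by position in forge: pos 0: f→j (+4), pos 1: o→p (+1), pos 2: r→v (+4), pos 3: g→h (+1) — repeating every 2. A repeating key of period 2 is used — shifts +4, +1 over and over.
Reversing it on ljrhi: l−4=h, j−1=i, r−4=n, h−1=g, i−4=e.

hinge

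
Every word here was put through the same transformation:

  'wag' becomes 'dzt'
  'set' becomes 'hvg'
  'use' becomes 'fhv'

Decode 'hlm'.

son

Each pair mirrors across the alphabet (w↔d, a↔z, g↔t): positions sum to 25. Each letter is replaced by its mirror in the alphabet: a↔z, b↔y, c↔x, and so on (the Atbash cipher).
Decoding hlm: h↔s, l↔o, m↔n.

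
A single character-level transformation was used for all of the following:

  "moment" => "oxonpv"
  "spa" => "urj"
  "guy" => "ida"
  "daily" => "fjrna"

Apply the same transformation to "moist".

The rule splits by letter class: vowels +9, consonants +2.
For moist: m(cons)+2=o, o(vowel)+9=x, i(vowel)+9=r, s(cons)+2=u, t(cons)+2=v.

oxruv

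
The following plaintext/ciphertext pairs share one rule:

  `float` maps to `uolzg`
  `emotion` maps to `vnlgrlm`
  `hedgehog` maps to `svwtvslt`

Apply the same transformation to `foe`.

ulv

Each pair mirrors across the alphabet (f↔u, l↔o, o↔l): positions sum to 25. Letters are reflected about the middle of the alphabet (position → 25−position): Atbash.
For foe: f↔u, o↔l, e↔v.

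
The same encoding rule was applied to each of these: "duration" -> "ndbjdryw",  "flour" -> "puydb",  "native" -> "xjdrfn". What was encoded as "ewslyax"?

unicorn

Shifts by position in duration: pos 0: d→n (+10), pos 1: u→d (+9), pos 2: r→b (+10), pos 3: a→j (+9) — repeating every 2. The shifts repeat in a cycle of length 2: positions 0,1,… shift by +10, +9, then the pattern repeats.
Undoing it on ewslyax: e−10=u, w−9=n, s−10=i, l−9=c, y−10=o, a−9=r, x−10=n.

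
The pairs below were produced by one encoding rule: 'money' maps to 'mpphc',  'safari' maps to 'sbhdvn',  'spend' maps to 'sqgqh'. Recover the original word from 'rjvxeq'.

Letter i (0-indexed) is shifted by i+0, so successive shifts are 0, 1, 2, ….
Undoing it on rjvxeq: r−0=r, j−1=i, v−2=t, x−3=u, e−4=a, q−5=l.

ritual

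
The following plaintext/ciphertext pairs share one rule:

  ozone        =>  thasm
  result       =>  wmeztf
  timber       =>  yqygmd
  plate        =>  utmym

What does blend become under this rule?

Shifts by position in ozone: pos 0: o→t (+5), pos 1: z→h (+8), pos 2: o→a (+12), pos 3: n→s (+5), pos 4: e→m (+8) — repeating every 3. It's a Vigenère-style cipher with numeric key [5,8,12]: position i shifts by key[i mod 3].
Applying it to blend: b+5=g, l+8=t, e+12=q, n+5=s, d+8=l.

gtqsl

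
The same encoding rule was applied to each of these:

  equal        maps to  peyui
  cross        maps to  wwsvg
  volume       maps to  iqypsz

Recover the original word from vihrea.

The output letters match the input read backwards, each shifted +4: equal reversed is lauqe. The word is reversed, then every letter is shifted forward by 4.
Decoding vihrea: shift back: v−4=r, i−4=e, h−4=d, r−4=n, e−4=a, a−4=w → rednaw; then reverse → wander.

wander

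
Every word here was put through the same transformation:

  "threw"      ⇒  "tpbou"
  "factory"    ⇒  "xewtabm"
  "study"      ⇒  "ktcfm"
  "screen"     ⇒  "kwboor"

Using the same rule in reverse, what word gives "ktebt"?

Treating letters as 0–25, the rule is x ↦ 9x + 4 (mod 26).
Reversing it on ktebt: k(10)→3·(10−4)≡18=s; t(19)→3·(19−4)≡19=t; e(4)→3·(4−4)≡0=a; b(1)→3·(1−4)≡17=r; t(19)→3·(19−4)≡19=t (all mod 26).

start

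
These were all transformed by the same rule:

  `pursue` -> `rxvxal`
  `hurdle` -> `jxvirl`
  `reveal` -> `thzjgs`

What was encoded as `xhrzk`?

In pursue: p→r is +2, u→x is +3, r→v is +4, s→x is +5 — the shift increases by 1 each position. Letter i (0-indexed) is shifted by i+2, so successive shifts are 2, 3, 4, ….
Undoing it on xhrzk: x−2=v, h−3=e, r−4=n, z−5=u, k−6=e.

venue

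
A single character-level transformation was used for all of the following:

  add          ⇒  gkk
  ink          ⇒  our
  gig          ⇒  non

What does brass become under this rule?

iygzz

The shift depends on letter class: consonant d→k is +7, but vowel a→g is +6. Two shifts are in play — +6 for a/e/i/o/u, +7 for every other letter.
On brass: b(cons)+7=i, r(cons)+7=y, a(vowel)+6=g, s(cons)+7=z, s(cons)+7=z.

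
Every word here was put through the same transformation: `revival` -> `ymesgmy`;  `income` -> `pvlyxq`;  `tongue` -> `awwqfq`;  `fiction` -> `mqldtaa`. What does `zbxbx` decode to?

In revival: r→y is +7, e→m is +8, v→e is +9, i→s is +10 — the shift increases by 1 each position. Each letter shifts forward by (position + 7), i.e. 7, 8, 9, … — the shift grows by one for each successive letter.
Undoing it on zbxbx: z−7=s, b−8=t, x−9=o, b−10=r, x−11=m.

storm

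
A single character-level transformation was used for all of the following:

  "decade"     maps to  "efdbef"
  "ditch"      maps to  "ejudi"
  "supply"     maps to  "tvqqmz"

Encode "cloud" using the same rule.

dmpve

Compare letters: d→e is +1, e→f is +1, c→d is +1 — a constant shift. This is a Caesar cipher with shift 1.
On cloud: c+1=d, l+1=m, o+1=p, u+1=v, d+1=e.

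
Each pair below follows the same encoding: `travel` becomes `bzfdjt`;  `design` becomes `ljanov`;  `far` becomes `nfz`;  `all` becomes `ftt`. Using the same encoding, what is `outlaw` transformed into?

tzbtfe

The shift depends on letter class: consonant t→b is +8, but vowel a→f is +5. Vowels shift forward by 5 and consonants shift forward by 8.
For outlaw: o(vowel)+5=t, u(vowel)+5=z, t(cons)+8=b, l(cons)+8=t, a(vowel)+5=f, w(cons)+8=e.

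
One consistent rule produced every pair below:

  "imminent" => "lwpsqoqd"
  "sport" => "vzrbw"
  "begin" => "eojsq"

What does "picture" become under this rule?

ssfdxbh

Shifts by position in imminent: pos 0: i→l (+3), pos 1: m→w (+10), pos 2: m→p (+3), pos 3: i→s (+10) — repeating every 2. A repeating key of period 2 is used — shifts +3, +10 over and over.
On picture: p+3=s, i+10=s, c+3=f, t+10=d, u+3=x, r+10=b, e+3=h.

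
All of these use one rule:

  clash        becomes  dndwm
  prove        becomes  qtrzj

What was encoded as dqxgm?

couch

In clash: c→d is +1, l→n is +2, a→d is +3, s→w is +4 — the shift increases by 1 each position. Each letter shifts forward by (position + 1), i.e. 1, 2, 3, … — the shift grows by one for each successive letter.
Undoing it on dqxgm: d−1=c, q−2=o, x−3=u, g−4=c, m−5=h.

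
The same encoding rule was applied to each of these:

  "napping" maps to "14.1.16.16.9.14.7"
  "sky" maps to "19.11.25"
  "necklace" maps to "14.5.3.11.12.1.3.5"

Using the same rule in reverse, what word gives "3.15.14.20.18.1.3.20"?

contract

n is letter #14 and maps to 14: an offset of 0. Letters become their 1-indexed alphabet positions: a=1 … z=26.
Decoding 3.15.14.20.18.1.3.20: 3=c, 15=o, 14=n, 20=t, 18=r, 1=a, 3=c, 20=t.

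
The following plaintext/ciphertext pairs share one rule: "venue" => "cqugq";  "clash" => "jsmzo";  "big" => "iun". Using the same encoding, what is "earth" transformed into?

qmyao

The shift depends on letter class: consonant v→c is +7, but vowel e→q is +12. Vowels shift forward by 12 and consonants shift forward by 7.
Applying it to earth: e(vowel)+12=q, a(vowel)+12=m, r(cons)+7=y, t(cons)+7=a, h(cons)+7=o.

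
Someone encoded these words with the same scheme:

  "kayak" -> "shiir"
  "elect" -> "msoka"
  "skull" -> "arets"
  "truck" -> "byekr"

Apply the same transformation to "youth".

It's a Vigenère-style cipher with numeric key [8,7,10]: position i shifts by key[i mod 3].
On youth: y+8=g, o+7=v, u+10=e, t+8=b, h+7=o.

gvebo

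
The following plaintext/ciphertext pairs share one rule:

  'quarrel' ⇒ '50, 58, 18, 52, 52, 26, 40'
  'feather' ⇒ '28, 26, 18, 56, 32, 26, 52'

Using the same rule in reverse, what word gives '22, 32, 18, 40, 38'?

chalk

q(#17)→50 and u(#21)→58: differences scale by 2, so n = 2·pos + 16. With a=1..z=26, the number is 2·pos + 16.
Decoding 22, 32, 18, 40, 38: 22→(22−16)÷2=3=c, 32→(32−16)÷2=8=h, 18→(18−16)÷2=1=a, 40→(40−16)÷2=12=l, 38→(38−16)÷2=11=k.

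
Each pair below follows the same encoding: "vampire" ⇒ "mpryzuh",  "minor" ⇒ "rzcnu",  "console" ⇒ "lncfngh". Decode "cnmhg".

v(21)→m(12) and a(0)→p(15) fit y≡11x+15 (mod 26); the inverse of 11 mod 26 is 19. This is an affine cipher: with a=0,…,z=25, each position x becomes (11x+15) mod 26.
Undoing it on cnmhg: c(2)→19·(2−15)≡13=n; n(13)→19·(13−15)≡14=o; m(12)→19·(12−15)≡21=v; h(7)→19·(7−15)≡4=e; g(6)→19·(6−15)≡11=l (all mod 26).

novel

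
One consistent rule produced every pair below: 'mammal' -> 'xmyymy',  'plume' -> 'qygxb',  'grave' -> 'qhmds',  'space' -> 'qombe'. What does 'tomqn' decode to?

The word is reversed, then every letter is shifted forward by 12.
Undoing it on tomqn: shift back: t−12=h, o−12=c, m−12=a, q−12=e, n−12=b → hcaeb; then reverse → beach.

beach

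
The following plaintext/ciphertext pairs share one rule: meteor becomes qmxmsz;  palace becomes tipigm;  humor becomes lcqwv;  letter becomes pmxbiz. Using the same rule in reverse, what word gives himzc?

dairy

It's a Vigenère-style cipher with numeric key [4,8]: position i shifts by key[i mod 2].
Decoding himzc: h−4=d, i−8=a, m−4=i, z−8=r, c−4=y.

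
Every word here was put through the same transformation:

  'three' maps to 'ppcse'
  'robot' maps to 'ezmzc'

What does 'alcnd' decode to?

The output letters match the input read backwards, each shifted +11: three reversed is eerht. Two steps: reverse the string, then apply a Caesar shift of +11.
Reversing it on alcnd: shift back: a−11=p, l−11=a, c−11=r, n−11=c, d−11=s → parcs; then reverse → scrap.

scrap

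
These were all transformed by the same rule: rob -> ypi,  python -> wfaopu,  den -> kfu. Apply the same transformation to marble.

The shift depends on letter class: consonant r→y is +7, but vowel o→p is +1. The rule splits by letter class: vowels +1, consonants +7.
For marble: m(cons)+7=t, a(vowel)+1=b, r(cons)+7=y, b(cons)+7=i, l(cons)+7=s, e(vowel)+1=f.

tbyisf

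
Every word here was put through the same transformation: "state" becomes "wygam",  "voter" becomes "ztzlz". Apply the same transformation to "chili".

gmosq

Each letter shifts forward by (position + 4), i.e. 4, 5, 6, … — the shift grows by one for each successive letter.
Applying it to chili: c+4=g, h+5=m, i+6=o, l+7=s, i+8=q.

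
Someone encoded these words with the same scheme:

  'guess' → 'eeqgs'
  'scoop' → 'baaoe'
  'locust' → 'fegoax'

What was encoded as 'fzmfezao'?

constant

The output letters match the input read backwards, each shifted +12: guess reversed is sseug. Read the word backwards and shift each letter +12.
Reversing it on fzmfezao: shift back: f−12=t, z−12=n, m−12=a, f−12=t, e−12=s, z−12=n, a−12=o, o−12=c → tnatsnoc; then reverse → constant.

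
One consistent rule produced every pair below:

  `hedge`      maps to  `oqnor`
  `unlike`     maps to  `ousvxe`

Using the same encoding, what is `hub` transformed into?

The word is reversed, then every letter is shifted forward by 10.
For hub: reverse → buh; then shift: b+10=l, u+10=e, h+10=r.

ler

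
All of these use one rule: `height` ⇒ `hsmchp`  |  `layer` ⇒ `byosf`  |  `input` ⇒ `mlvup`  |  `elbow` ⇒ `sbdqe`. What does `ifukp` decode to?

crust

Each letter's alphabet position (a=0..z=25) is mapped through 5·x+24 mod 26 — an affine cipher.
Undoing it on ifukp: i(8)→21·(8−24)≡2=c; f(5)→21·(5−24)≡17=r; u(20)→21·(20−24)≡20=u; k(10)→21·(10−24)≡18=s; p(15)→21·(15−24)≡19=t (all mod 26).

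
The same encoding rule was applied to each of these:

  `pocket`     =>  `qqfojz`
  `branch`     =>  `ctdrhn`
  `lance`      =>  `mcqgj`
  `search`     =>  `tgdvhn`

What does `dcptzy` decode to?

campus

The shift increases by 1 at each position, starting from +1: 1, 2, 3, ….
Undoing it on dcptzy: d−1=c, c−2=a, p−3=m, t−4=p, z−5=u, y−6=s.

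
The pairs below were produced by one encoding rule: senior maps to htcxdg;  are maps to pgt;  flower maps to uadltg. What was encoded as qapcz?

Compare letters: s→h is +15, e→t is +15, n→c is +15 — a constant shift. Each letter is shifted forward by 15 in the alphabet (a Caesar shift of +15).
Decoding qapcz: q−15=b, a−15=l, p−15=a, c−15=n, z−15=k.

blank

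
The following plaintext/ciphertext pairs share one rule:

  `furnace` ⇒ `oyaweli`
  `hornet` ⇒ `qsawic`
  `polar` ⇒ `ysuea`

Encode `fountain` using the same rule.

osywcemw

The shift depends on letter class: consonant f→o is +9, but vowel u→y is +4. Vowels shift forward by 4 and consonants shift forward by 9.
For fountain: f(cons)+9=o, o(vowel)+4=s, u(vowel)+4=y, n(cons)+9=w, t(cons)+9=c, a(vowel)+4=e, i(vowel)+4=m, n(cons)+9=w.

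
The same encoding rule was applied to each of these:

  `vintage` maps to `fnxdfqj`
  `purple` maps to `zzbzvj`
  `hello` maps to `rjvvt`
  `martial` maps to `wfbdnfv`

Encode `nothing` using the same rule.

xtdrnxq

Vowels shift forward by 5 and consonants shift forward by 10.
Applying it to nothing: n(cons)+10=x, o(vowel)+5=t, t(cons)+10=d, h(cons)+10=r, i(vowel)+5=n, n(cons)+10=x, g(cons)+10=q.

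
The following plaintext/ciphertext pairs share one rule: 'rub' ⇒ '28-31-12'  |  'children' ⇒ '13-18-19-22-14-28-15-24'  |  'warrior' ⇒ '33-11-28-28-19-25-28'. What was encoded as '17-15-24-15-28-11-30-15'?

generate

r is letter #18 and maps to 28: an offset of 10. The number is (letter's place in the alphabet, a=1) + 10.
Undoing it on 17-15-24-15-28-11-30-15: 17→(17−10)÷1=7=g, 15→(15−10)÷1=5=e, 24→(24−10)÷1=14=n, 15→(15−10)÷1=5=e, 28→(28−10)÷1=18=r, 11→(11−10)÷1=1=a, 30→(30−10)÷1=20=t, 15→(15−10)÷1=5=e.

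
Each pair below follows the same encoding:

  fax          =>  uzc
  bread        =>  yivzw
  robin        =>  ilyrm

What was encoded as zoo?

Each pair mirrors across the alphabet (f↔u, a↔z, x↔c): positions sum to 25. Letters are reflected about the middle of the alphabet (position → 25−position): Atbash.
Reversing it on zoo: z↔a, o↔l, o↔l.

all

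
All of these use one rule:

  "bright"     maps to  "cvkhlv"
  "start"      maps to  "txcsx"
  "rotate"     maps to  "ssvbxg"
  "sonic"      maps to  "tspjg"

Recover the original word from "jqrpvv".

import

Shifts by position in bright: pos 0: b→c (+1), pos 1: r→v (+4), pos 2: i→k (+2), pos 3: g→h (+1), pos 4: h→l (+4), pos 5: t→v (+2) — repeating every 3. It's a Vigenère-style cipher with numeric key [1,4,2]: position i shifts by key[i mod 3].
Decoding jqrpvv: j−1=i, q−4=m, r−2=p, p−1=o, v−4=r, v−2=t.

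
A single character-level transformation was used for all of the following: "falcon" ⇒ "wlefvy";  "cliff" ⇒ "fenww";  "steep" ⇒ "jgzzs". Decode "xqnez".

f(5)→w(22) and a(0)→l(11) fit y≡23x+11 (mod 26); the inverse of 23 mod 26 is 17. This is an affine cipher: with a=0,…,z=25, each position x becomes (23x+11) mod 26.
Decoding xqnez: x(23)→17·(23−11)≡22=w; q(16)→17·(16−11)≡7=h; n(13)→17·(13−11)≡8=i; e(4)→17·(4−11)≡11=l; z(25)→17·(25−11)≡4=e (all mod 26).

while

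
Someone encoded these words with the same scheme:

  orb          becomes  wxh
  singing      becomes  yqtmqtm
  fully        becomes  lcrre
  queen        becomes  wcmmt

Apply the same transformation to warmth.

cixszn

The shift depends on letter class: consonant r→x is +6, but vowel o→w is +8. The rule splits by letter class: vowels +8, consonants +6.
Applying it to warmth: w(cons)+6=c, a(vowel)+8=i, r(cons)+6=x, m(cons)+6=s, t(cons)+6=z, h(cons)+6=n.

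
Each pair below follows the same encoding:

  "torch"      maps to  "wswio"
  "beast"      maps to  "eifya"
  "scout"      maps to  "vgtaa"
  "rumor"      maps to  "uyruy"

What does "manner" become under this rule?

In torch: t→w is +3, o→s is +4, r→w is +5, c→i is +6 — the shift increases by 1 each position. Letter i (0-indexed) is shifted by i+3, so successive shifts are 3, 4, 5, ….
For manner: m+3=p, a+4=e, n+5=s, n+6=t, e+7=l, r+8=z.

pestlz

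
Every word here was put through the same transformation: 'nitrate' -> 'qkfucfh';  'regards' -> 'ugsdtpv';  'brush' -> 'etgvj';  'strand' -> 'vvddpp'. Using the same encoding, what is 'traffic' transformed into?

Shifts by position in nitrate: pos 0: n→q (+3), pos 1: i→k (+2), pos 2: t→f (+12), pos 3: r→u (+3), pos 4: a→c (+2), pos 5: t→f (+12) — repeating every 3. The shifts repeat in a cycle of length 3: positions 0,1,… shift by +3, +2, +12, then the pattern repeats.
Applying it to traffic: t+3=w, r+2=t, a+12=m, f+3=i, f+2=h, i+12=u, c+3=f.

wtmihuf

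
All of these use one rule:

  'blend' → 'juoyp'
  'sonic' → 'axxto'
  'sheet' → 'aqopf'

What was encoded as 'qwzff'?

input

In blend: b→j is +8, l→u is +9, e→o is +10, n→y is +11 — the shift increases by 1 each position. Letter i (0-indexed) is shifted by i+8, so successive shifts are 8, 9, 10, ….
Decoding qwzff: q−8=i, w−9=n, z−10=p, f−11=u, f−12=t.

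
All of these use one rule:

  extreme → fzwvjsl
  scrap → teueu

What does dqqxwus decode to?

control

Each letter shifts forward by (position + 1), i.e. 1, 2, 3, … — the shift grows by one for each successive letter.
Reversing it on dqqxwus: d−1=c, q−2=o, q−3=n, x−4=t, w−5=r, u−6=o, s−7=l.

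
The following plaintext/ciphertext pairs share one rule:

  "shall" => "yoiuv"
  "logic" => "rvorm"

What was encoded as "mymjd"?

In shall: s→y is +6, h→o is +7, a→i is +8, l→u is +9 — the shift increases by 1 each position. The shift increases by 1 at each position, starting from +6: 6, 7, 8, ….
Reversing it on mymjd: m−6=g, y−7=r, m−8=e, j−9=a, d−10=t.

great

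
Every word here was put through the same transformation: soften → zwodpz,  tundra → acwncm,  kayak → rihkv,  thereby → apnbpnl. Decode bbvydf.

In soften: s→z is +7, o→w is +8, f→o is +9, t→d is +10 — the shift increases by 1 each position. The shift increases by 1 at each position, starting from +7: 7, 8, 9, ….
Reversing it on bbvydf: b−7=u, b−8=t, v−9=m, y−10=o, d−11=s, f−12=t.

utmost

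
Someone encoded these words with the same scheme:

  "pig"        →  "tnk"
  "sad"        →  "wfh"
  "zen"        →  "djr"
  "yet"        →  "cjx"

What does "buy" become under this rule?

fzc

The shift depends on letter class: consonant p→t is +4, but vowel i→n is +5. Vowels shift forward by 5 and consonants shift forward by 4.
Applying it to buy: b(cons)+4=f, u(vowel)+5=z, y(cons)+4=c.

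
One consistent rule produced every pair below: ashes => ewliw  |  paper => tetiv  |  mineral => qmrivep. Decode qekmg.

It's a constant shift of +4 (ROT4).
Decoding qekmg: q−4=m, e−4=a, k−4=g, m−4=i, g−4=c.

magic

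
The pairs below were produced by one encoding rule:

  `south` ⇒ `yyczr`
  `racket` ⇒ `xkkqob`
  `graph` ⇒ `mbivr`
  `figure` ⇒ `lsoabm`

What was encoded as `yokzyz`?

Shifts by position in south: pos 0: s→y (+6), pos 1: o→y (+10), pos 2: u→c (+8), pos 3: t→z (+6), pos 4: h→r (+10) — repeating every 3. A repeating key of period 3 is used — shifts +6, +10, +8 over and over.
Reversing it on yokzyz: y−6=s, o−10=e, k−8=c, z−6=t, y−10=o, z−8=r.

sector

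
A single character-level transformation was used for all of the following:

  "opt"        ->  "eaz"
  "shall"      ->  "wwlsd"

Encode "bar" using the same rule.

Read the word backwards and shift each letter +11.
Applying it to bar: reverse → rab; then shift: r+11=c, a+11=l, b+11=m.

clm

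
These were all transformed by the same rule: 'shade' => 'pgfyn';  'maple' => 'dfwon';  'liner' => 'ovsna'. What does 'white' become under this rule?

xgven

s(18)→p(15) and h(7)→g(6) fit y≡15x+5 (mod 26); the inverse of 15 mod 26 is 7. Treating letters as 0–25, the rule is x ↦ 15x + 5 (mod 26).
Applying it to white: w(22)→15·22+5≡23=x; h(7)→15·7+5≡6=g; i(8)→15·8+5≡21=v; t(19)→15·19+5≡4=e; e(4)→15·4+5≡13=n (all mod 26).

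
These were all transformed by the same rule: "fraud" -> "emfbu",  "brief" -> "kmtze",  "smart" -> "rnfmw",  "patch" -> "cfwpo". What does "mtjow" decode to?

right

Treating letters as 0–25, the rule is x ↦ 5x + 5 (mod 26).
Undoing it on mtjow: m(12)→21·(12−5)≡17=r; t(19)→21·(19−5)≡8=i; j(9)→21·(9−5)≡6=g; o(14)→21·(14−5)≡7=h; w(22)→21·(22−5)≡19=t (all mod 26).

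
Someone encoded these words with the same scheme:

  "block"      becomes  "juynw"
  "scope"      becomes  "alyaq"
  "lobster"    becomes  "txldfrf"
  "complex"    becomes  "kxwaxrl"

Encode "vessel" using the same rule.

In block: b→j is +8, l→u is +9, o→y is +10, c→n is +11 — the shift increases by 1 each position. Each letter shifts forward by (position + 8), i.e. 8, 9, 10, … — the shift grows by one for each successive letter.
On vessel: v+8=d, e+9=n, s+10=c, s+11=d, e+12=q, l+13=y.

dncdqy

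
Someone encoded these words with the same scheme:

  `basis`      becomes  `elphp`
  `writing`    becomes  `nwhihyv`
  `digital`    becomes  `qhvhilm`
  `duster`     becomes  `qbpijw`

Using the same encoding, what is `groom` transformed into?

b(1)→e(4) and a(0)→l(11) fit y≡19x+11 (mod 26); the inverse of 19 mod 26 is 11. Each letter's alphabet position (a=0..z=25) is mapped through 19·x+11 mod 26 — an affine cipher.
For groom: g(6)→19·6+11≡21=v; r(17)→19·17+11≡22=w; o(14)→19·14+11≡17=r; o(14)→19·14+11≡17=r; m(12)→19·12+11≡5=f (all mod 26).

vwrrf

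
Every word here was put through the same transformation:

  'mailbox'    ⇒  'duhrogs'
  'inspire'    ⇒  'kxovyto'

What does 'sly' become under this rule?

ery

The output letters match the input read backwards, each shifted +6: mailbox reversed is xobliam. Two steps: reverse the string, then apply a Caesar shift of +6.
For sly: reverse → yls; then shift: y+6=e, l+6=r, s+6=y.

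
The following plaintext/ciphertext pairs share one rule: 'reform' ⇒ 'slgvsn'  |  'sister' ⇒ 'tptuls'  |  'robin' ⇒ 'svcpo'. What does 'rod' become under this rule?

The shift depends on letter class: consonant r→s is +1, but vowel e→l is +7. Two shifts are in play — +7 for a/e/i/o/u, +1 for every other letter.
For rod: r(cons)+1=s, o(vowel)+7=v, d(cons)+1=e.

sve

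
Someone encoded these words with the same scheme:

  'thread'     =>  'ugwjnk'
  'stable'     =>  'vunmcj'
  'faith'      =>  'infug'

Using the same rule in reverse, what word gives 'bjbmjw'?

t(19)→u(20) and h(7)→g(6) fit y≡25x+13 (mod 26); the inverse of 25 mod 26 is 25. Treating letters as 0–25, the rule is x ↦ 25x + 13 (mod 26).
Reversing it on bjbmjw: b(1)→25·(1−13)≡12=m; j(9)→25·(9−13)≡4=e; b(1)→25·(1−13)≡12=m; m(12)→25·(12−13)≡1=b; j(9)→25·(9−13)≡4=e; w(22)→25·(22−13)≡17=r (all mod 26).

member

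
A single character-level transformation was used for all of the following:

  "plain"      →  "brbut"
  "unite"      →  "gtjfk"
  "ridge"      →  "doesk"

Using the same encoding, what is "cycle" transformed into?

oedxk

Shifts by position in plain: pos 0: p→b (+12), pos 1: l→r (+6), pos 2: a→b (+1), pos 3: i→u (+12), pos 4: n→t (+6) — repeating every 3. A repeating key of period 3 is used — shifts +12, +6, +1 over and over.
Applying it to cycle: c+12=o, y+6=e, c+1=d, l+12=x, e+6=k.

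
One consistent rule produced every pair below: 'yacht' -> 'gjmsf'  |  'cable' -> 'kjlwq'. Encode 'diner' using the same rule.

Letter i (0-indexed) is shifted by i+8, so successive shifts are 8, 9, 10, ….
On diner: d+8=l, i+9=r, n+10=x, e+11=p, r+12=d.

lrxpd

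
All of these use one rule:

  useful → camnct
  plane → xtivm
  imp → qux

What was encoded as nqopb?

fight

Each letter is shifted forward by 8 in the alphabet (a Caesar shift of +8).
Reversing it on nqopb: n−8=f, q−8=i, o−8=g, p−8=h, b−8=t.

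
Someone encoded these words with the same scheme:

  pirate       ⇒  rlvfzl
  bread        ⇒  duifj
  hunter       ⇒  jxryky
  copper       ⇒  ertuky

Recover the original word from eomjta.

client

The shift increases by 1 at each position, starting from +2: 2, 3, 4, ….
Reversing it on eomjta: e−2=c, o−3=l, m−4=i, j−5=e, t−6=n, a−7=t.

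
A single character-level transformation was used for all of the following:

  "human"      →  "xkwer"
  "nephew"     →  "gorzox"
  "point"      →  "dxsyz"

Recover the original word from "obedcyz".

posture

Two steps: reverse the string, then apply a Caesar shift of +10.
Undoing it on obedcyz: shift back: o−10=e, b−10=r, e−10=u, d−10=t, c−10=s, y−10=o, z−10=p → erutsop; then reverse → posture.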